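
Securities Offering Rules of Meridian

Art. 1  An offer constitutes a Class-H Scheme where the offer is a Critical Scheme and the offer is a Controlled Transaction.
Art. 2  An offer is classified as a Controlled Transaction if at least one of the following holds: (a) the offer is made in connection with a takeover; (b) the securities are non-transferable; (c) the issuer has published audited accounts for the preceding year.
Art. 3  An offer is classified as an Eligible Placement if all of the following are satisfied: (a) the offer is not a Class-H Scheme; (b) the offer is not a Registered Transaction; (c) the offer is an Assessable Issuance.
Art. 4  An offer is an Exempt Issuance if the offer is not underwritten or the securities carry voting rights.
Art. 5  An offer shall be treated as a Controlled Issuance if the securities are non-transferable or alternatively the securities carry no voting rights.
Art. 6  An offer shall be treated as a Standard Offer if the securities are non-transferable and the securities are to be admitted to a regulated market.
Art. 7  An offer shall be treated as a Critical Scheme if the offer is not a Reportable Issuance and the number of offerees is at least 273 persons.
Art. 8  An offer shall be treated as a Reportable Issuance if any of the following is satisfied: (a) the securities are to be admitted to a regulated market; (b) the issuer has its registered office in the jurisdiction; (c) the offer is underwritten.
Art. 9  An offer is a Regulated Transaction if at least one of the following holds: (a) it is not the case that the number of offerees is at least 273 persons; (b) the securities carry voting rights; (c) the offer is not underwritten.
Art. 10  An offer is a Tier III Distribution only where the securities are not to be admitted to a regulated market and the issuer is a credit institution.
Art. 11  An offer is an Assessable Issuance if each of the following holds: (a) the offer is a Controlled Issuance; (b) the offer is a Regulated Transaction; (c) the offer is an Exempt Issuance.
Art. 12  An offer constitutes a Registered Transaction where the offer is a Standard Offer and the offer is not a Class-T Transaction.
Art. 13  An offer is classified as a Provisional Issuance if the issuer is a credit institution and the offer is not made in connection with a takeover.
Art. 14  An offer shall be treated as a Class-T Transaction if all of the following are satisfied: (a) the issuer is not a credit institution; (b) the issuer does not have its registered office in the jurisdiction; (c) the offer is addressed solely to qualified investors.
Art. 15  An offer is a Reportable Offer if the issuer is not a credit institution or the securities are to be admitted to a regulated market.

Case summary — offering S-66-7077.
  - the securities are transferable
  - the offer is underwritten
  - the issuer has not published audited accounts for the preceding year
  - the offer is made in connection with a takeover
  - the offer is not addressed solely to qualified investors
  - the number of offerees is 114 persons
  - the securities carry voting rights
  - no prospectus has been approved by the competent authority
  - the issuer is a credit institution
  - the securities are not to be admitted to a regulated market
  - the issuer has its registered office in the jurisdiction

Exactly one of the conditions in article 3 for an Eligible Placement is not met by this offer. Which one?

article 8 — Reportable Issuance: [the securities are to be admitted to a regulated market? no] OR [the issuer has its registered office in the jurisdiction? yes] OR [the offer is underwritten? yes] → satisfied.
article 7 — Critical Scheme: [not a Reportable Issuance (article 8)? no] AND [number of offerees: 114 persons ≥ 273 persons? no] → not satisfied.
article 2 — Controlled Transaction: [the offer is made in connection with a takeover? yes] OR [the securities are non-transferable? no] OR [the issuer has published audited accounts for the preceding year? no] → satisfied.
article 1 — Class-H Scheme: [Critical Scheme (article 7)? no] AND [Controlled Transaction (article 2)? yes] → not satisfied.
article 6 — Standard Offer: [the securities are non-transferable? no] AND [the securities are to be admitted to a regulated market? no] → not satisfied.
article 14 — Class-T Transaction: [the issuer is not a credit institution? no] AND [the issuer does not have its registered office in the jurisdiction? no] AND [the offer is addressed solely to qualified investors? no] → not satisfied.
article 12 — Registered Transaction: [Standard Offer (article 6)? no] AND [not a Class-T Transaction (article 14)? yes] → not satisfied.
article 5 — Controlled Issuance: [the securities are non-transferable? no] OR [the securities carry no voting rights? no] → not satisfied.
article 9 — Regulated Transaction: [number of offerees: 114 persons ≥ 273 persons? no, so negated condition yes] OR [the securities carry voting rights? yes] OR [the offer is not underwritten? no] → satisfied.
article 4 — Exempt Issuance: [the offer is not underwritten? no] OR [the securities carry voting rights? yes] → satisfied.
article 11 — Assessable Issuance: [Controlled Issuance (article 5)? no] AND [Regulated Transaction (article 9)? yes] AND [Exempt Issuance (article 4)? yes] → not satisfied.
article 3 — Eligible Placement: [not a Class-H Scheme (article 1)? yes] AND [not a Registered Transaction (article 12)? yes] AND [Assessable Issuance (article 11)? no] → not satisfied.

Assessable Issuance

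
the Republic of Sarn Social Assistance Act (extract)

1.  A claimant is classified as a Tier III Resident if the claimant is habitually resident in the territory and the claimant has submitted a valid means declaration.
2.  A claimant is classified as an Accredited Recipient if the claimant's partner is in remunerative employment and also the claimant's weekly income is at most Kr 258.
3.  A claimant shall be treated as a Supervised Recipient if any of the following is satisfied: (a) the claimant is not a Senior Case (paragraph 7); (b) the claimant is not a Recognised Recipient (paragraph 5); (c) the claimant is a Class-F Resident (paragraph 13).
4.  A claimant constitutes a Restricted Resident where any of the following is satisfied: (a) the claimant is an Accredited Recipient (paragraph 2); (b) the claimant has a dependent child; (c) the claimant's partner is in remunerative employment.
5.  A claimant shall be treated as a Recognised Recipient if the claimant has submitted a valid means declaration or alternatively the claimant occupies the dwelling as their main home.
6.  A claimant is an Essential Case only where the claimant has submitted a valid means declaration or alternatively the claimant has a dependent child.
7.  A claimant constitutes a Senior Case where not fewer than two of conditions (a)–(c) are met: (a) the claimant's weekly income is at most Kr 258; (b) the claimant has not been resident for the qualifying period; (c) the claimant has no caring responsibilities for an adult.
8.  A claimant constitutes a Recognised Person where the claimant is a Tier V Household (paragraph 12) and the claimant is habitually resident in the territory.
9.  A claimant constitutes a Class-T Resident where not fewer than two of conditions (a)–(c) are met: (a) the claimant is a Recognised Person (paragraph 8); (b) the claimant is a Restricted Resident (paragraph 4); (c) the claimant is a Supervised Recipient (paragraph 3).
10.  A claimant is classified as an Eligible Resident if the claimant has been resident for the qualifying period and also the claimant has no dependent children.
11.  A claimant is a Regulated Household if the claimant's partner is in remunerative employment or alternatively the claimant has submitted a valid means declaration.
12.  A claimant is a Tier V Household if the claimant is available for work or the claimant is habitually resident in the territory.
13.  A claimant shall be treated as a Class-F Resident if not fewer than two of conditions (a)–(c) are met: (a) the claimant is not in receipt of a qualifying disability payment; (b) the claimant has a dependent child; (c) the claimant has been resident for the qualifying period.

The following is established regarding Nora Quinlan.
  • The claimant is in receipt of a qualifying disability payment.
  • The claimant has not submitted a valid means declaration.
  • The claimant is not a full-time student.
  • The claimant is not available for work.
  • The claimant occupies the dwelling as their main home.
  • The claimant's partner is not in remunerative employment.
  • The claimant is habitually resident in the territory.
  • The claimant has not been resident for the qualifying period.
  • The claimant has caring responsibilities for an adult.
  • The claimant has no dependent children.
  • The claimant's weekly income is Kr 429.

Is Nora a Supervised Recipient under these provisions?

Yes

Under paragraph 7: claimant's weekly income: Kr 429 ≤ Kr 258? no; the claimant has not been resident for the qualifying period? yes; the claimant has no caring responsibilities for an adult? no — 1 of 3 hold (need ≥2) → not satisfied.
Under paragraph 5: the claimant has submitted a valid means declaration? no; or the claimant occupies the dwelling as their main home? yes. So the claimant is a Recognised Recipient.
Under paragraph 13: the claimant is not in receipt of a qualifying disability payment? no; the claimant has a dependent child? no; the claimant has been resident for the qualifying period? no — 0 of 3 hold (need ≥2) → not satisfied.
Under paragraph 3: not a Senior Case (paragraph 7)? yes; or not a Recognised Recipient (paragraph 5)? no; or Class-F Resident (paragraph 13)? no. So the claimant is a Supervised Recipient.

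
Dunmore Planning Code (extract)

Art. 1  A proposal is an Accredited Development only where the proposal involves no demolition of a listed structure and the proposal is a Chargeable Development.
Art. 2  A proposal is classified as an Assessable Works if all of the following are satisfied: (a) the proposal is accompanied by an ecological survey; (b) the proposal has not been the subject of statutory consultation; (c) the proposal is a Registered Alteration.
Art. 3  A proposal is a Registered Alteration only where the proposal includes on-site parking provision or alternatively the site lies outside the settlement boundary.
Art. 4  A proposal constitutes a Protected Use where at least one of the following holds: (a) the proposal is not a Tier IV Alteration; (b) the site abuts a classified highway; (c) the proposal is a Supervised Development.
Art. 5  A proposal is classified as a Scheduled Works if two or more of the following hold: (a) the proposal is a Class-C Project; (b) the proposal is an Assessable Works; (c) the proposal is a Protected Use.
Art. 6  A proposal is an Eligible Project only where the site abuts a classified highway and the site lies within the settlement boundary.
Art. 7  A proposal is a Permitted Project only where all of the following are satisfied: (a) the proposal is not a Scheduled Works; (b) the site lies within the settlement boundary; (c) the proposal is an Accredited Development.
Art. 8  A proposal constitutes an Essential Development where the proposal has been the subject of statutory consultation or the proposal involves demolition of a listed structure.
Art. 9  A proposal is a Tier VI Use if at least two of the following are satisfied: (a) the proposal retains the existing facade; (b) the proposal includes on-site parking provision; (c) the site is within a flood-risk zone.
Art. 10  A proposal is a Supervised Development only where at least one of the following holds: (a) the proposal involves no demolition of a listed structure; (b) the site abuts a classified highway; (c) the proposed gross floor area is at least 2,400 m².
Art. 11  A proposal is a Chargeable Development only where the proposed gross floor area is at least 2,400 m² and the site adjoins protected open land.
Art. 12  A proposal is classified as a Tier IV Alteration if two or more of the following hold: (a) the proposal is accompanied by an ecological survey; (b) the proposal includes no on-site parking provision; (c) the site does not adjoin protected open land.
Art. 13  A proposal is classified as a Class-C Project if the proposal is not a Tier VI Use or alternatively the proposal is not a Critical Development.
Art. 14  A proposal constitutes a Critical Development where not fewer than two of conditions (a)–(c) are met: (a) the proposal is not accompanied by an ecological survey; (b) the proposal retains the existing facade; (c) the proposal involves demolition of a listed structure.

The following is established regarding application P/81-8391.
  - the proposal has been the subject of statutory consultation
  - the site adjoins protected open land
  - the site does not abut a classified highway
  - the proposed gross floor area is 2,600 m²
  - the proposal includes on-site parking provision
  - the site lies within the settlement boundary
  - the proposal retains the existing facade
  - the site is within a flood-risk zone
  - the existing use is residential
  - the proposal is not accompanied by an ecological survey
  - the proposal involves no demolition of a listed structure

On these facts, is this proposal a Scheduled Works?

No

Under article 9: the proposal retains the existing facade? yes; the proposal includes on-site parking provision? yes; the site is within a flood-risk zone? yes — 3 of 3 hold (need ≥2) → satisfied.
Under article 14: the proposal is not accompanied by an ecological survey? yes; the proposal retains the existing facade? yes; the proposal involves demolition of a listed structure? no — 2 of 3 hold (need ≥2) → satisfied.
Under article 13: not a Tier VI Use (article 9)? no; or not a Critical Development (article 14)? no. So the proposal is not a Class-C Project.
Under article 3: the proposal includes on-site parking provision? yes; or the site lies outside the settlement boundary? no. So the proposal is a Registered Alteration.
Under article 2: the proposal is accompanied by an ecological survey? no; and the proposal has not been the subject of statutory consultation? no; and Registered Alteration (article 3)? yes. So the proposal is not an Assessable Works.
Under article 12: the proposal is accompanied by an ecological survey? no; the proposal includes no on-site parking provision? no; the site does not adjoin protected open land? no — 0 of 3 hold (need ≥2) → not satisfied.
Under article 10: the proposal involves no demolition of a listed structure? yes; or the site abuts a classified highway? no; or proposed gross floor area: 2,600 m² ≥ 2,400 m²? yes. So the proposal is a Supervised Development.
Under article 4: not a Tier IV Alteration (article 12)? yes; or the site abuts a classified highway? no; or Supervised Development (article 10)? yes. So the proposal is a Protected Use.
Under article 5: Class-C Project (article 13)? no; Assessable Works (article 2)? no; Protected Use (article 4)? yes — 1 of 3 hold (need ≥2) → not satisfied.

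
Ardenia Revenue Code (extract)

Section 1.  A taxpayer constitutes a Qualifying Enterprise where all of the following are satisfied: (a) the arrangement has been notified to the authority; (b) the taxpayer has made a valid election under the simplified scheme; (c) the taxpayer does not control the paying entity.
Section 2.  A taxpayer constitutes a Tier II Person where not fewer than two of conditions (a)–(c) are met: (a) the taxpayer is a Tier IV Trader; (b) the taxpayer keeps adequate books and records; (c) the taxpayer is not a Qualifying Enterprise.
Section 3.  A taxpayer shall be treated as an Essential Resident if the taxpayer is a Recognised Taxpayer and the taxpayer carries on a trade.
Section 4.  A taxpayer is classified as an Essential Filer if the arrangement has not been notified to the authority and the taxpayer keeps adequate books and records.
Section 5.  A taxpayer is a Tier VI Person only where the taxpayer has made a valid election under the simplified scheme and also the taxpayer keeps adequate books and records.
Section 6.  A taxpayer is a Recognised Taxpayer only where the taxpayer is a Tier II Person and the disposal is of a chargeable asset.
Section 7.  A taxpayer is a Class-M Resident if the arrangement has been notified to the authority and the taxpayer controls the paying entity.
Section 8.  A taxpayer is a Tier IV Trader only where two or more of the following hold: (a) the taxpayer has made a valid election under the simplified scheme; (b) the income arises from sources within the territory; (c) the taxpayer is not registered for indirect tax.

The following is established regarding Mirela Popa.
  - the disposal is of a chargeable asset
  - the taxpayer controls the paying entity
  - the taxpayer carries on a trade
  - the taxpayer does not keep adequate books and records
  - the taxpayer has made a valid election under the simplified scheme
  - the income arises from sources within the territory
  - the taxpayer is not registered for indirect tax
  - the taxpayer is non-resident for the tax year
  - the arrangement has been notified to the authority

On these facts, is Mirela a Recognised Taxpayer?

section 8 — Tier IV Trader: the taxpayer has made a valid election under the simplified scheme? yes; the income arises from sources within the territory? yes; the taxpayer is not registered for indirect tax? yes — 3 of 3 hold (need ≥2) → satisfied.
section 1 — Qualifying Enterprise: [the arrangement has been notified to the authority? yes] AND [the taxpayer has made a valid election under the simplified scheme? yes] AND [the taxpayer does not control the paying entity? no] → not satisfied.
section 2 — Tier II Person: Tier IV Trader (section 8)? yes; the taxpayer keeps adequate books and records? no; not a Qualifying Enterprise (section 1)? yes — 2 of 3 hold (need ≥2) → satisfied.
section 6 — Recognised Taxpayer: [Tier II Person (section 2)? yes] AND [the disposal is of a chargeable asset? yes] → satisfied.

Yes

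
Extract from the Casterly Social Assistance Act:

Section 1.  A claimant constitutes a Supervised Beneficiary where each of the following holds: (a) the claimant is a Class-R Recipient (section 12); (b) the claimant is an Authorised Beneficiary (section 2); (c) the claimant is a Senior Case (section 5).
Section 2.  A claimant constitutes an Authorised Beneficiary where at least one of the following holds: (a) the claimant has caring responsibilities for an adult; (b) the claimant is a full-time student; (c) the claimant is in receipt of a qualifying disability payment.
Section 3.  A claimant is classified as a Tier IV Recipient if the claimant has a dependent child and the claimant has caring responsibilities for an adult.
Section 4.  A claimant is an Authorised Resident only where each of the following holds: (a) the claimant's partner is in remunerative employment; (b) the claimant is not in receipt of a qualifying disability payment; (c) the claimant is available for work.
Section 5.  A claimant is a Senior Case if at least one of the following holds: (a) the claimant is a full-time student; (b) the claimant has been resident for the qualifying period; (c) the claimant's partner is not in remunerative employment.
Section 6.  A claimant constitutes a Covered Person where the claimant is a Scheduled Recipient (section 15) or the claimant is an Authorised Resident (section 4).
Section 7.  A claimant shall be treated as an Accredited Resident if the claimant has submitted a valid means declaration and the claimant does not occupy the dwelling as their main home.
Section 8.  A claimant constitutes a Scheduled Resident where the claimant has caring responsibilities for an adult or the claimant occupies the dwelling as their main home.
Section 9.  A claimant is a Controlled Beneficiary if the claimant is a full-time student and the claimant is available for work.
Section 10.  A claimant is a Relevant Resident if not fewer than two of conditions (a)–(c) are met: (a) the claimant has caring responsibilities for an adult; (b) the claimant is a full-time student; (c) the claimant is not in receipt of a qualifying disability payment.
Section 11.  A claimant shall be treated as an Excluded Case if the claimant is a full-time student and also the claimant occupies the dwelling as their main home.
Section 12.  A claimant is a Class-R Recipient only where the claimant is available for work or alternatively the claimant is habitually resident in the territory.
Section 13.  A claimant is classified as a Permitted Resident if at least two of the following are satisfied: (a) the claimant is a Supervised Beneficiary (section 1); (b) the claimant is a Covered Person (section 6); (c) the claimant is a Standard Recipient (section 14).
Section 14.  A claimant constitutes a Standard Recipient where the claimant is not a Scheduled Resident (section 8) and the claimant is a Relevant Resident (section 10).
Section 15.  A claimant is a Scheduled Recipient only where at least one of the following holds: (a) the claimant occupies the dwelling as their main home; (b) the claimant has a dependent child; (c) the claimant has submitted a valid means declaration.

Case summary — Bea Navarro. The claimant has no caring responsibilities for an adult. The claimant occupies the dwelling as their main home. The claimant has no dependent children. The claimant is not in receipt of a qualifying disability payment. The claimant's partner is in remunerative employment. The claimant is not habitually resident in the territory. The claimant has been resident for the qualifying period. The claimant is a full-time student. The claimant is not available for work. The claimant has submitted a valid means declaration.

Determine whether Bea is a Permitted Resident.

Under section 12: the claimant is available for work? no; or the claimant is habitually resident in the territory? no. So the claimant is not a Class-R Recipient.
Under section 2: the claimant has caring responsibilities for an adult? no; or the claimant is a full-time student? yes; or the claimant is in receipt of a qualifying disability payment? no. So the claimant is an Authorised Beneficiary.
Under section 5: the claimant is a full-time student? yes; or the claimant has been resident for the qualifying period? yes; or the claimant's partner is not in remunerative employment? no. So the claimant is a Senior Case.
Under section 1: Class-R Recipient (section 12)? no; and Authorised Beneficiary (section 2)? yes; and Senior Case (section 5)? yes. So the claimant is not a Supervised Beneficiary.
Under section 15: the claimant occupies the dwelling as their main home? yes; or the claimant has a dependent child? no; or the claimant has submitted a valid means declaration? yes. So the claimant is a Scheduled Recipient.
Under section 4: the claimant's partner is in remunerative employment? yes; and the claimant is not in receipt of a qualifying disability payment? yes; and the claimant is available for work? no. So the claimant is not an Authorised Resident.
Under section 6: Scheduled Recipient (section 15)? yes; or Authorised Resident (section 4)? no. So the claimant is a Covered Person.
Under section 8: the claimant has caring responsibilities for an adult? no; or the claimant occupies the dwelling as their main home? yes. So the claimant is a Scheduled Resident.
Under section 10: the claimant has caring responsibilities for an adult? no; the claimant is a full-time student? yes; the claimant is not in receipt of a qualifying disability payment? yes — 2 of 3 hold (need ≥2) → satisfied.
Under section 14: not a Scheduled Resident (section 8)? no; and Relevant Resident (section 10)? yes. So the claimant is not a Standard Recipient.
Under section 13: Supervised Beneficiary (section 1)? no; Covered Person (section 6)? yes; Standard Recipient (section 14)? no — 1 of 3 hold (need ≥2) → not satisfied.

No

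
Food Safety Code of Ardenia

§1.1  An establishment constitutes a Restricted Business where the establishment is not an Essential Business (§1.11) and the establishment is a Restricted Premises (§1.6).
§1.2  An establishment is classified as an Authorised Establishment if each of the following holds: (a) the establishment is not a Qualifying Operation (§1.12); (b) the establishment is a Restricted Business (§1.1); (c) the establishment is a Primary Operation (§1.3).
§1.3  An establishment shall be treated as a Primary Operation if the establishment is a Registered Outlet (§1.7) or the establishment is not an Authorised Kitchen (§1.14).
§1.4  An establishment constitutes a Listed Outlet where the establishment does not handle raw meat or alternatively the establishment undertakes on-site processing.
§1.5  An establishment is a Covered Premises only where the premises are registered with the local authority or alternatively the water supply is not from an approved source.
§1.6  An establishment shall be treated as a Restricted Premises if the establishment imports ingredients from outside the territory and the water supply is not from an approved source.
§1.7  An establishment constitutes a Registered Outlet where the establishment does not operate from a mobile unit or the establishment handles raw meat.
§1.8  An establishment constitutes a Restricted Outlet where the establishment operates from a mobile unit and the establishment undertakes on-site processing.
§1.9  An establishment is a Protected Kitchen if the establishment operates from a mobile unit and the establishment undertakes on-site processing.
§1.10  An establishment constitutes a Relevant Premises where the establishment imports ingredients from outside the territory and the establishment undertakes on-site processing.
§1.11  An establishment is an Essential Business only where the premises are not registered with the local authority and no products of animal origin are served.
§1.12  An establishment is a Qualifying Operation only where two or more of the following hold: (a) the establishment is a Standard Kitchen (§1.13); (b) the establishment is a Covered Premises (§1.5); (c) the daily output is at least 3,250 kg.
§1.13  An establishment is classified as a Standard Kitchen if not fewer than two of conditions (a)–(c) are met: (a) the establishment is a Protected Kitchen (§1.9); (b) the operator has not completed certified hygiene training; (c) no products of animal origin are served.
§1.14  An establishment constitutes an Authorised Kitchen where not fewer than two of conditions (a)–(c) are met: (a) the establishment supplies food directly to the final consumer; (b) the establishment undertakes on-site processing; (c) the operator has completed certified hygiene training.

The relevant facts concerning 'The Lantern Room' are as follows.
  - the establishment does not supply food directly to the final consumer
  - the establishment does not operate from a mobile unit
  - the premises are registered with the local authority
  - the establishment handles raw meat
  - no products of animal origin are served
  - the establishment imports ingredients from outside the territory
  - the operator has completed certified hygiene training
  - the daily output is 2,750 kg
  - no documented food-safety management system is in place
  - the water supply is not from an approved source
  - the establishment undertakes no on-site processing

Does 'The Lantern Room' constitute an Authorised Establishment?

§1.9 — Protected Kitchen: [the establishment operates from a mobile unit? no] AND [the establishment undertakes on-site processing? no] → not satisfied.
§1.13 — Standard Kitchen: Protected Kitchen (§1.9)? no; the operator has not completed certified hygiene training? no; no products of animal origin are served? yes — 1 of 3 hold (need ≥2) → not satisfied.
§1.5 — Covered Premises: [the premises are registered with the local authority? yes] OR [the water supply is not from an approved source? yes] → satisfied.
§1.12 — Qualifying Operation: Standard Kitchen (§1.13)? no; Covered Premises (§1.5)? yes; daily output: 2,750 kg ≥ 3,250 kg? no — 1 of 3 hold (need ≥2) → not satisfied.
§1.11 — Essential Business: [the premises are not registered with the local authority? no] AND [no products of animal origin are served? yes] → not satisfied.
§1.6 — Restricted Premises: [the establishment imports ingredients from outside the territory? yes] AND [the water supply is not from an approved source? yes] → satisfied.
§1.1 — Restricted Business: [not an Essential Business (§1.11)? yes] AND [Restricted Premises (§1.6)? yes] → satisfied.
§1.7 — Registered Outlet: [the establishment does not operate from a mobile unit? yes] OR [the establishment handles raw meat? yes] → satisfied.
§1.14 — Authorised Kitchen: the establishment supplies food directly to the final consumer? no; the establishment undertakes on-site processing? no; the operator has completed certified hygiene training? yes — 1 of 3 hold (need ≥2) → not satisfied.
§1.3 — Primary Operation: [Registered Outlet (§1.7)? yes] OR [not an Authorised Kitchen (§1.14)? yes] → satisfied.
§1.2 — Authorised Establishment: [not a Qualifying Operation (§1.12)? yes] AND [Restricted Business (§1.1)? yes] AND [Primary Operation (§1.3)? yes] → satisfied.

Yes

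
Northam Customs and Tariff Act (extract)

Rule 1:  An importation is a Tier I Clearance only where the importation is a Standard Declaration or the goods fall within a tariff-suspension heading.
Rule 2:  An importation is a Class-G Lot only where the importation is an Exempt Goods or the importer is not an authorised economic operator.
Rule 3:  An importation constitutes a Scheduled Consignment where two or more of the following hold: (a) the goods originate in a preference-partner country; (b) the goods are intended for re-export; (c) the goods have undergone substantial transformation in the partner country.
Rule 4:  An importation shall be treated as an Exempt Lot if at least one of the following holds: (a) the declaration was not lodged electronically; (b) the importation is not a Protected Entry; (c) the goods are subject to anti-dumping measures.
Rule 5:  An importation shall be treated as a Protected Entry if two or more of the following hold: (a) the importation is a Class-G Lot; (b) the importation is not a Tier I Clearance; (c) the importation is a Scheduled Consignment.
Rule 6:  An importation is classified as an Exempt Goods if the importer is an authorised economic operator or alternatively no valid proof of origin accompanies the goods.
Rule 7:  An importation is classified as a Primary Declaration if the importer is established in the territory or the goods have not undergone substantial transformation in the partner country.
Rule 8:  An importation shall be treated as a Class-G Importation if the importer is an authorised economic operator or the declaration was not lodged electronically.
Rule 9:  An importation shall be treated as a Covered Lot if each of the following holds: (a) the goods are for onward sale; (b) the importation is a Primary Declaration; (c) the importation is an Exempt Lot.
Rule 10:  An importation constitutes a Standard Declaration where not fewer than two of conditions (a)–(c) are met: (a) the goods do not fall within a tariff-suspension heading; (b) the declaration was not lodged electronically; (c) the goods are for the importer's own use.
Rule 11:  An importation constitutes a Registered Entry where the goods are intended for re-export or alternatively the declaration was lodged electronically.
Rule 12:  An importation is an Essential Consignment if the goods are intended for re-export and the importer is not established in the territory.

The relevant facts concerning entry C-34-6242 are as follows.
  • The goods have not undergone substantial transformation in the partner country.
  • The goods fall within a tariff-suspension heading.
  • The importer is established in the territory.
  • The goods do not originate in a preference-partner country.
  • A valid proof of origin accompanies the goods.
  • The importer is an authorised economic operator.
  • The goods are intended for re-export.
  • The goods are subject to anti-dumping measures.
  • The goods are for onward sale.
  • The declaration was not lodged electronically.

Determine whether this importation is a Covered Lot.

Yes

rule 7 — Primary Declaration: [the importer is established in the territory? yes] OR [the goods have not undergone substantial transformation in the partner country? yes] → satisfied.
rule 6 — Exempt Goods: [the importer is an authorised economic operator? yes] OR [no valid proof of origin accompanies the goods? no] → satisfied.
rule 2 — Class-G Lot: [Exempt Goods (rule 6)? yes] OR [the importer is not an authorised economic operator? no] → satisfied.
rule 10 — Standard Declaration: the goods do not fall within a tariff-suspension heading? no; the declaration was not lodged electronically? yes; the goods are for the importer's own use? no — 1 of 3 hold (need ≥2) → not satisfied.
rule 1 — Tier I Clearance: [Standard Declaration (rule 10)? no] OR [the goods fall within a tariff-suspension heading? yes] → satisfied.
rule 3 — Scheduled Consignment: the goods originate in a preference-partner country? no; the goods are intended for re-export? yes; the goods have undergone substantial transformation in the partner country? no — 1 of 3 hold (need ≥2) → not satisfied.
rule 5 — Protected Entry: Class-G Lot (rule 2)? yes; not a Tier I Clearance (rule 1)? no; Scheduled Consignment (rule 3)? no — 1 of 3 hold (need ≥2) → not satisfied.
rule 4 — Exempt Lot: [the declaration was not lodged electronically? yes] OR [not a Protected Entry (rule 5)? yes] OR [the goods are subject to anti-dumping measures? yes] → satisfied.
rule 9 — Covered Lot: [the goods are for onward sale? yes] AND [Primary Declaration (rule 7)? yes] AND [Exempt Lot (rule 4)? yes] → satisfied.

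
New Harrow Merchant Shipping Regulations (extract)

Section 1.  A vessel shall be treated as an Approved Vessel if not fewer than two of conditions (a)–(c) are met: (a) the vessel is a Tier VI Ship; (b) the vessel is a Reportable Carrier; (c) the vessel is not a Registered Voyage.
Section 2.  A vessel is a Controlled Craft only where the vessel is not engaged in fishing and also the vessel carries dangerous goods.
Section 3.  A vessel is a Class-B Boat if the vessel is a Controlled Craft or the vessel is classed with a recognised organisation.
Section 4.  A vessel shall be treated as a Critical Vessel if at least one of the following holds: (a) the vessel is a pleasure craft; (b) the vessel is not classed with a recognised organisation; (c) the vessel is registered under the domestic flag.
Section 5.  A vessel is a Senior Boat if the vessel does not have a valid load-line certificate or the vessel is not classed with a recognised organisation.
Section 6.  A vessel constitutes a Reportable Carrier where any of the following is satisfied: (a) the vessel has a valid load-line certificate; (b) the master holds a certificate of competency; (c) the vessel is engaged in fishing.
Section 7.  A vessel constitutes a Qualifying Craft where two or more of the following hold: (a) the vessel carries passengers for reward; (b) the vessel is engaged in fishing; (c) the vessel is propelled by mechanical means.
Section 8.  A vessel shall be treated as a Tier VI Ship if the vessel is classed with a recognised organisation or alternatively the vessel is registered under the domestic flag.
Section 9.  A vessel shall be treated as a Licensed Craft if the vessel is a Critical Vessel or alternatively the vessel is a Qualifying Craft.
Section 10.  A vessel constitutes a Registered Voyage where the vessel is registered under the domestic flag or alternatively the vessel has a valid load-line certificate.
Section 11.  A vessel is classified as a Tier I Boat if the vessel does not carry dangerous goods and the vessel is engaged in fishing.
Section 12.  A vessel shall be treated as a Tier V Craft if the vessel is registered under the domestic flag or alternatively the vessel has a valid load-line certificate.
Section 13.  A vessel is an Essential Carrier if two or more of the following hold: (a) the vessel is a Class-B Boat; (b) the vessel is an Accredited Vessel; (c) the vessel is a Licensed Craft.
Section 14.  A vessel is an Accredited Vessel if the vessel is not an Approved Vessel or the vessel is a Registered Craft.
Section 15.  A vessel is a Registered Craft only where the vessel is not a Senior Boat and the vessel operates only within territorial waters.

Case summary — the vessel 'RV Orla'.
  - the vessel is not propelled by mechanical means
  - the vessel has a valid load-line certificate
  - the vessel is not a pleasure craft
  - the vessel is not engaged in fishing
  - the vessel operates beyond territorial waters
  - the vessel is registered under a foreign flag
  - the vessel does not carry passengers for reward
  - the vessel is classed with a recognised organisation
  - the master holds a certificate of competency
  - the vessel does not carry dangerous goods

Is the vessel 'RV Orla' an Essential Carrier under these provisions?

section 2 — Controlled Craft: [the vessel is not engaged in fishing? yes] AND [the vessel carries dangerous goods? no] → not satisfied.
section 3 — Class-B Boat: [Controlled Craft (section 2)? no] OR [the vessel is classed with a recognised organisation? yes] → satisfied.
section 8 — Tier VI Ship: [the vessel is classed with a recognised organisation? yes] OR [the vessel is registered under the domestic flag? no] → satisfied.
section 6 — Reportable Carrier: [the vessel has a valid load-line certificate? yes] OR [the master holds a certificate of competency? yes] OR [the vessel is engaged in fishing? no] → satisfied.
section 10 — Registered Voyage: [the vessel is registered under the domestic flag? no] OR [the vessel has a valid load-line certificate? yes] → satisfied.
section 1 — Approved Vessel: Tier VI Ship (section 8)? yes; Reportable Carrier (section 6)? yes; not a Registered Voyage (section 10)? no — 2 of 3 hold (need ≥2) → satisfied.
section 5 — Senior Boat: [the vessel does not have a valid load-line certificate? no] OR [the vessel is not classed with a recognised organisation? no] → not satisfied.
section 15 — Registered Craft: [not a Senior Boat (section 5)? yes] AND [the vessel operates only within territorial waters? no] → not satisfied.
section 14 — Accredited Vessel: [not an Approved Vessel (section 1)? no] OR [Registered Craft (section 15)? no] → not satisfied.
section 4 — Critical Vessel: [the vessel is a pleasure craft? no] OR [the vessel is not classed with a recognised organisation? no] OR [the vessel is registered under the domestic flag? no] → not satisfied.
section 7 — Qualifying Craft: the vessel carries passengers for reward? no; the vessel is engaged in fishing? no; the vessel is propelled by mechanical means? no — 0 of 3 hold (need ≥2) → not satisfied.
section 9 — Licensed Craft: [Critical Vessel (section 4)? no] OR [Qualifying Craft (section 7)? no] → not satisfied.
section 13 — Essential Carrier: Class-B Boat (section 3)? yes; Accredited Vessel (section 14)? no; Licensed Craft (section 9)? no — 1 of 3 hold (need ≥2) → not satisfied.

No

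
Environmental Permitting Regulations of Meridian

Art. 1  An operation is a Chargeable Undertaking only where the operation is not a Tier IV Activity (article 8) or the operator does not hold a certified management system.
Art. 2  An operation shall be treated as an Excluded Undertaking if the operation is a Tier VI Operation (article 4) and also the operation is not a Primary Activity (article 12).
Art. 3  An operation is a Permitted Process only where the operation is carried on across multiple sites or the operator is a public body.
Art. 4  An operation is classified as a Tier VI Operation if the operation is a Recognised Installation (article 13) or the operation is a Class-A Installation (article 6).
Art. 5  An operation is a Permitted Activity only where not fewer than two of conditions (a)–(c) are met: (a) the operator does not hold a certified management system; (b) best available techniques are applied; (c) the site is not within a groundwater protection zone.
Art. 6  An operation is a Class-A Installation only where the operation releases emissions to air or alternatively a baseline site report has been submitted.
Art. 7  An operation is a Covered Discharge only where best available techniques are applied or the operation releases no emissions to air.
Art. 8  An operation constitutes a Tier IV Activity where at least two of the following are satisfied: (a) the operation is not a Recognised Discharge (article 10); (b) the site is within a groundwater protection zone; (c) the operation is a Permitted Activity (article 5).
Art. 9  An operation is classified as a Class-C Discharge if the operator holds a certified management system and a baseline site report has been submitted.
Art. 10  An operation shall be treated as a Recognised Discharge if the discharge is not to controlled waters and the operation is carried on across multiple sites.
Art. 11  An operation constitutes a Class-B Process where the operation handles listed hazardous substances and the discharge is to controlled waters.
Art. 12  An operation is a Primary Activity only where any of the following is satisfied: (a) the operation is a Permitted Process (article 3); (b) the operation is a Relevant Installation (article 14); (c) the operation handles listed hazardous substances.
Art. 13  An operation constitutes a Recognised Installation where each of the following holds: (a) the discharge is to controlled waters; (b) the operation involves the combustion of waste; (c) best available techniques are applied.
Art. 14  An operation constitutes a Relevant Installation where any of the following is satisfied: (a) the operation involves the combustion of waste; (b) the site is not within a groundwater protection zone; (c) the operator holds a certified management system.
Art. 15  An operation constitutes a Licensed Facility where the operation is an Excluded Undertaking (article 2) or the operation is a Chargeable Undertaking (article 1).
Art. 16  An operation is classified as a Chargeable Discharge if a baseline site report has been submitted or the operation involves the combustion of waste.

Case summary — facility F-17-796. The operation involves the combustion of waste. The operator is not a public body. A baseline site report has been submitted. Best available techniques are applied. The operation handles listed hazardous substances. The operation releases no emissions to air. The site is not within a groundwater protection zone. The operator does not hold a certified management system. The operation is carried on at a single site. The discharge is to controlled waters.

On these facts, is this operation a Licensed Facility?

Yes

Under article 13: the discharge is to controlled waters? yes; and the operation involves the combustion of waste? yes; and best available techniques are applied? yes. So the operation is a Recognised Installation.
Under article 6: the operation releases emissions to air? no; or a baseline site report has been submitted? yes. So the operation is a Class-A Installation.
Under article 4: Recognised Installation (article 13)? yes; or Class-A Installation (article 6)? yes. So the operation is a Tier VI Operation.
Under article 3: the operation is carried on across multiple sites? no; or the operator is a public body? no. So the operation is not a Permitted Process.
Under article 14: the operation involves the combustion of waste? yes; or the site is not within a groundwater protection zone? yes; or the operator holds a certified management system? no. So the operation is a Relevant Installation.
Under article 12: Permitted Process (article 3)? no; or Relevant Installation (article 14)? yes; or the operation handles listed hazardous substances? yes. So the operation is a Primary Activity.
Under article 2: Tier VI Operation (article 4)? yes; and not a Primary Activity (article 12)? no. So the operation is not an Excluded Undertaking.
Under article 10: the discharge is not to controlled waters? no; and the operation is carried on across multiple sites? no. So the operation is not a Recognised Discharge.
Under article 5: the operator does not hold a certified management system? yes; best available techniques are applied? yes; the site is not within a groundwater protection zone? yes — 3 of 3 hold (need ≥2) → satisfied.
Under article 8: not a Recognised Discharge (article 10)? yes; the site is within a groundwater protection zone? no; Permitted Activity (article 5)? yes — 2 of 3 hold (need ≥2) → satisfied.
Under article 1: not a Tier IV Activity (article 8)? no; or the operator does not hold a certified management system? yes. So the operation is a Chargeable Undertaking.
Under article 15: Excluded Undertaking (article 2)? no; or Chargeable Undertaking (article 1)? yes. So the operation is a Licensed Facility.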